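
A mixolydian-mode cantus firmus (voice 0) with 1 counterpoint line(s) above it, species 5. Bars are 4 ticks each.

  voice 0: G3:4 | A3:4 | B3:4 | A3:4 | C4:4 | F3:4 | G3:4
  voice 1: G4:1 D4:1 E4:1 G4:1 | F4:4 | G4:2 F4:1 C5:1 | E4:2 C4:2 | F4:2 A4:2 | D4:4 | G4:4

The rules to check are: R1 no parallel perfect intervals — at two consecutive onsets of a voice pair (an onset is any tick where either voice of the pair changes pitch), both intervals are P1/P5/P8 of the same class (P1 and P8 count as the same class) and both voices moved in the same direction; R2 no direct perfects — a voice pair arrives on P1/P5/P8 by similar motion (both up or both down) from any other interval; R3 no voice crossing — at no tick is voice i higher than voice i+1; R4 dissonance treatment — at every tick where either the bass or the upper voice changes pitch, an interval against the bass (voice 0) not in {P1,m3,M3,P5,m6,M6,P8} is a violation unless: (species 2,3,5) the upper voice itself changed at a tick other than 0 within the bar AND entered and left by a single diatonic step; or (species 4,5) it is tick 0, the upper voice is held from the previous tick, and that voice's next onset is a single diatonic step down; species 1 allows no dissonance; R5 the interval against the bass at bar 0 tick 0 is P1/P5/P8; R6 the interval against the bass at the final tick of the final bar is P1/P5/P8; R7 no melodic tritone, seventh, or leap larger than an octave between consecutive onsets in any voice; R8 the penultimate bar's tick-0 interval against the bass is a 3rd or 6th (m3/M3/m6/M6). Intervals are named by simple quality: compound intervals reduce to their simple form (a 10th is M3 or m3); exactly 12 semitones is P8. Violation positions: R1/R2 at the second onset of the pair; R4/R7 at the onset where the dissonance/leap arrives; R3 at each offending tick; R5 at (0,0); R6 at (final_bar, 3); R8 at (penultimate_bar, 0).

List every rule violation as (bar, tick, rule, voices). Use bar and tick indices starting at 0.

bar 0: v0=G3 v1=G4 downbeat P8
bar 1: v0=A3 v1=F4 downbeat m6
bar 2: v0=B3 v1=G4 downbeat m6
bar 3: v0=A3 v1=E4 downbeat P5
bar 4: v0=C4 v1=F4 downbeat P4
bar 5: v0=F3 v1=D4 downbeat M6
bar 6: v0=G3 v1=G4 downbeat P8
  -> R4 @ bar 2 tick 2 v(0, 1): B3/F4 TT untreated
  -> R4 @ bar 2 tick 3 v(0, 1): B3/C5 m2 untreated
  -> R2 @ bar 3 tick 0 v(0, 1): B3/C5 m2 -> A3/E4 P5 similar
  -> R4 @ bar 4 tick 0 v(0, 1): C4/F4 P4 untreated
  -> R2 @ bar 6 tick 0 v(0, 1): F3/D4 M6 -> G3/G4 P8 similar

(2, 2, R4, (0, 1))
(2, 3, R4, (0, 1))
(3, 0, R2, (0, 1))
(4, 0, R4, (0, 1))
(6, 0, R2, (0, 1))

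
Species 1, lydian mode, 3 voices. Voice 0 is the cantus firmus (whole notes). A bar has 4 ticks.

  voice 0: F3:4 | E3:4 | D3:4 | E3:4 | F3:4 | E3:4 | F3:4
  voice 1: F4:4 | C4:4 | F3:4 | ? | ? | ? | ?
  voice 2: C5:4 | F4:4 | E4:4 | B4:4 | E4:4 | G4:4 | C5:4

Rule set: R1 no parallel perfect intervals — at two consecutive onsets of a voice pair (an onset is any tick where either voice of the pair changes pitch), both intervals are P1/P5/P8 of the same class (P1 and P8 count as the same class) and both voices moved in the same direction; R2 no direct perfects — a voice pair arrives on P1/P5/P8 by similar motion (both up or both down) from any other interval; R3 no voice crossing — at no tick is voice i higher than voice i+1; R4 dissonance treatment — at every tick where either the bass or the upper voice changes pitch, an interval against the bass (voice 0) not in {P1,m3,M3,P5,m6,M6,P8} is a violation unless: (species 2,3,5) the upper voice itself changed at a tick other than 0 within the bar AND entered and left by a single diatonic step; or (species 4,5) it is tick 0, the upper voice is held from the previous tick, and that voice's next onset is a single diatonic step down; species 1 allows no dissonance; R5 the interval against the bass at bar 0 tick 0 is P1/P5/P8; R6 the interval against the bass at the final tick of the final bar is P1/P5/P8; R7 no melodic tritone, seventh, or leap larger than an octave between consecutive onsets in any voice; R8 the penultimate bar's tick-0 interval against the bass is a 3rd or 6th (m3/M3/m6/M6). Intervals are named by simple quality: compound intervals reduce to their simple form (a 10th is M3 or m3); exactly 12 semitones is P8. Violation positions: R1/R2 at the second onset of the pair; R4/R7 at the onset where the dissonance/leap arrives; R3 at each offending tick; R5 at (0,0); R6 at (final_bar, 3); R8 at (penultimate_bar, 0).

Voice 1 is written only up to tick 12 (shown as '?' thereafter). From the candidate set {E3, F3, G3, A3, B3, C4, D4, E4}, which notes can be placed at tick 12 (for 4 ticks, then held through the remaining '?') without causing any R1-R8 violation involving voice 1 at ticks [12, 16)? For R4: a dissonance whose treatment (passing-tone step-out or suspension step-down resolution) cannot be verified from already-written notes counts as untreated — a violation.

{C4, E3, G3}

E3: legal
F3: violates R4
G3: legal
A3: violates R4
B3: violates R2,R7
C4: legal
D4: violates R4
E4: violates R2,R7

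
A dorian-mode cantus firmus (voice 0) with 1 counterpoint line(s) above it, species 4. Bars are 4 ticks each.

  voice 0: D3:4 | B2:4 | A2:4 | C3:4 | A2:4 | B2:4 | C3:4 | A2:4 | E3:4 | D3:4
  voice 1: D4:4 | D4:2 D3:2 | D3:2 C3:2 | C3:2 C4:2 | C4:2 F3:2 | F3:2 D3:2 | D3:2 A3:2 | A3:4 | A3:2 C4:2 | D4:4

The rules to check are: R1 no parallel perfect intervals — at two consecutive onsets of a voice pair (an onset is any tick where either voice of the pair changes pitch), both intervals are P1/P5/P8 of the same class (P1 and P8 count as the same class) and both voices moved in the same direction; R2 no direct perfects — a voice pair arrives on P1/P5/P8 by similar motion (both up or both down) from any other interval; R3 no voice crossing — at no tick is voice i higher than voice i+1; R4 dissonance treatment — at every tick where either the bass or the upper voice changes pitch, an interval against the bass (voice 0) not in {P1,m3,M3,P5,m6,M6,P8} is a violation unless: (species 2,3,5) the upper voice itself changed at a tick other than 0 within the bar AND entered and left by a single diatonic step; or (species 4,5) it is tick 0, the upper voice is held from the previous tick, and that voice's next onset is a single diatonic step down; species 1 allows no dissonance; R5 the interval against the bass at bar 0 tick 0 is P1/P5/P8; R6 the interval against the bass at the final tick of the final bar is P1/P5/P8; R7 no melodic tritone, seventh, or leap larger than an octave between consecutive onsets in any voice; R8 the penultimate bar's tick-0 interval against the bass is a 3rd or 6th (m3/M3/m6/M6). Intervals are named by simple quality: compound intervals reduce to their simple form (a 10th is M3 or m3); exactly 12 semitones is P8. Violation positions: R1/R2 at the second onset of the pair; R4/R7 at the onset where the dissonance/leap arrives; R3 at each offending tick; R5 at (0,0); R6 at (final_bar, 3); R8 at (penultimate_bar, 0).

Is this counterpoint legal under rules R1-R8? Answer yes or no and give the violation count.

No (4 violations)

bar 0: v0=D3 v1=D4 (P8)
bar 1: v0=B2 v1=D4 (m3)
bar 2: v0=A2 v1=D3 (P4)
bar 3: v0=C3 v1=C3 (P1)
bar 4: v0=A2 v1=C4 (m3)
bar 5: v0=B2 v1=F3 (TT)
bar 6: v0=C3 v1=D3 (M2)
bar 7: v0=A2 v1=A3 (P8)
bar 8: v0=E3 v1=A3 (P4)
bar 9: v0=D3 v1=D4 (P8)
  R4 @ bar5.0: B2/F3 TT untreated
  R4 @ bar6.0: C3/D3 M2 untreated
  R4 @ bar8.0: E3/A3 P4 untreated
  R8 @ bar8.0: penult P4 not 3rd/6th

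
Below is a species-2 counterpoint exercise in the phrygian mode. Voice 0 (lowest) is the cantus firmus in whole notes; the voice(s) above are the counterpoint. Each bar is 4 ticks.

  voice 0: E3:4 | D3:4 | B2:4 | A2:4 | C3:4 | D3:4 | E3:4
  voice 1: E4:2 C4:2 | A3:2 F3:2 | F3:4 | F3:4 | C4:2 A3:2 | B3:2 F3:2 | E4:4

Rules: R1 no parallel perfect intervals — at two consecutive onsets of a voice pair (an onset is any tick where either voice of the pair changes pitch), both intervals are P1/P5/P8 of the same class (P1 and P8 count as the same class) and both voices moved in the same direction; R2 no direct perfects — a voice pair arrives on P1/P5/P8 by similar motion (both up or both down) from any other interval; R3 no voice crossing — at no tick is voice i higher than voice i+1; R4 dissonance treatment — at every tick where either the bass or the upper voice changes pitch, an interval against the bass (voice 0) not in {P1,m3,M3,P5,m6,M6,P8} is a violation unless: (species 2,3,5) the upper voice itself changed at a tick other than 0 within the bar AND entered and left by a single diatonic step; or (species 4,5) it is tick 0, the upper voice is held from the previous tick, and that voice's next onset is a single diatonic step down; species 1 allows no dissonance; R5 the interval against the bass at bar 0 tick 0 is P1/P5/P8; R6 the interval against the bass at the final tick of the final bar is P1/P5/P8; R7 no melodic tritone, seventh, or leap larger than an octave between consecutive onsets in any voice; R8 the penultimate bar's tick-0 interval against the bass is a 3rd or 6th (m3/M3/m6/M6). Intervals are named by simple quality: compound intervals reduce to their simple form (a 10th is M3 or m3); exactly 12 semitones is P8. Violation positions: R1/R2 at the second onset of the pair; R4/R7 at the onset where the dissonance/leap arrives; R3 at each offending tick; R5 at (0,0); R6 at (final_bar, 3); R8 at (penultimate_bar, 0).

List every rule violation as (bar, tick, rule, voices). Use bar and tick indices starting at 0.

bar 0: v0=E3 v1=E4 downbeat P8
bar 1: v0=D3 v1=A3 downbeat P5
bar 2: v0=B2 v1=F3 downbeat TT
bar 3: v0=A2 v1=F3 downbeat m6
bar 4: v0=C3 v1=C4 downbeat P8
bar 5: v0=D3 v1=B3 downbeat M6
bar 6: v0=E3 v1=E4 downbeat P8
  -> R2 @ bar 1 tick 0 v(0, 1): E3/C4 m6 -> D3/A3 P5 similar
  -> R4 @ bar 2 tick 0 v(0, 1): B2/F3 TT untreated
  -> R2 @ bar 4 tick 0 v(0, 1): A2/F3 m6 -> C3/C4 P8 similar
  -> R7 @ bar 5 tick 2 v(1,): B3->F3 leap 6st
  -> R2 @ bar 6 tick 0 v(0, 1): D3/F3 m3 -> E3/E4 P8 similar
  -> R7 @ bar 6 tick 0 v(1,): F3->E4 leap 11st

(1, 0, R2, (0, 1))
(2, 0, R4, (0, 1))
(4, 0, R2, (0, 1))
(5, 2, R7, (1,))
(6, 0, R2, (0, 1))
(6, 0, R7, (1,))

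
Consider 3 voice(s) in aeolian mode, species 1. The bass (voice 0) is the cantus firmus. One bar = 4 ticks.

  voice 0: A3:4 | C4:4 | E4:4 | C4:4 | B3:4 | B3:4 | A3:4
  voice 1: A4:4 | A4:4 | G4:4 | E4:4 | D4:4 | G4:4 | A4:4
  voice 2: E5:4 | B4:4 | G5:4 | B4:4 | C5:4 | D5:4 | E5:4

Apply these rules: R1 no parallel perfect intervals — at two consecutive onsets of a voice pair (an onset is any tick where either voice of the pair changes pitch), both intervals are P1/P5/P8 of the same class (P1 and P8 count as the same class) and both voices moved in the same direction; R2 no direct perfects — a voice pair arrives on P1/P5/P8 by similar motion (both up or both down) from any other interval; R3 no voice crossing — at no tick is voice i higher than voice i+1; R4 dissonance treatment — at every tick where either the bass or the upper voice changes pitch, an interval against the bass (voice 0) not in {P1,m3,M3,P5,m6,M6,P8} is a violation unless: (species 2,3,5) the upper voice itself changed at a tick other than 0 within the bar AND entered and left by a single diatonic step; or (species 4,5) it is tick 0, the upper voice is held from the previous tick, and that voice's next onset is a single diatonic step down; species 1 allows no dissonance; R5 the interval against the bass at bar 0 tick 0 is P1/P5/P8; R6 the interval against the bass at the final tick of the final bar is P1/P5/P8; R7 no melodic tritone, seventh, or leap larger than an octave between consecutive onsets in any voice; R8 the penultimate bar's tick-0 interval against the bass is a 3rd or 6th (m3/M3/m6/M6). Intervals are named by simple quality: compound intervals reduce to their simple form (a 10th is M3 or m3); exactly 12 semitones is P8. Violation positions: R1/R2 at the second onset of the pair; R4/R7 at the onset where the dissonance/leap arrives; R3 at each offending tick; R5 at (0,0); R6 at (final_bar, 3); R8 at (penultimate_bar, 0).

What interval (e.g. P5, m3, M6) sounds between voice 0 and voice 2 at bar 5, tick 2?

m3

voice 0=B3 voice 2=D5 -> m3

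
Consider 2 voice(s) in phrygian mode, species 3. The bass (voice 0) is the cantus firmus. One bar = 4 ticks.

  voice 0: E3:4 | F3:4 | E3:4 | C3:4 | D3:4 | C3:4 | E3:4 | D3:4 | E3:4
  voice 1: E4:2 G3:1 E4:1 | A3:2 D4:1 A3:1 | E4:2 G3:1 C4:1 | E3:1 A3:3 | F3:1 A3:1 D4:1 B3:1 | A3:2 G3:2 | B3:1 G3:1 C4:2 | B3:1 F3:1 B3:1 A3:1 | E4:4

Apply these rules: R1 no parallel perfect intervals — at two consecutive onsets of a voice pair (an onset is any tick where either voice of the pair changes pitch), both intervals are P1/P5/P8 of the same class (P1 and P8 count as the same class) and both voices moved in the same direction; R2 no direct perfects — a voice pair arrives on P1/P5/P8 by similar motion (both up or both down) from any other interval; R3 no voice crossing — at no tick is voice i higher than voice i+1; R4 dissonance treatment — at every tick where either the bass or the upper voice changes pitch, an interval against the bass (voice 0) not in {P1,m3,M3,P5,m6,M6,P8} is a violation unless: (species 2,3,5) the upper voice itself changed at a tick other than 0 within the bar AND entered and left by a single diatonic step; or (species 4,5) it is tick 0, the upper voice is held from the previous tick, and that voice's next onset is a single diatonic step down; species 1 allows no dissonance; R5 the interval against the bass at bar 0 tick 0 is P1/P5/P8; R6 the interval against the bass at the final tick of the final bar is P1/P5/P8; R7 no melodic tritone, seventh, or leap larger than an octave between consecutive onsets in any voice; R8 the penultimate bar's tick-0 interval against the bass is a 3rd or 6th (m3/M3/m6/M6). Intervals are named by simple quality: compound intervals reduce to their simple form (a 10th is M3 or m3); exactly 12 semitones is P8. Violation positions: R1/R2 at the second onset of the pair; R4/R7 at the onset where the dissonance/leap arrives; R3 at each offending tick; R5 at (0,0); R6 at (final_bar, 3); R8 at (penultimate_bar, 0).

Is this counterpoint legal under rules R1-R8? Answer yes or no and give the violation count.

bar 0: v0=E3 v1=E4 (P8)
bar 1: v0=F3 v1=A3 (M3)
bar 2: v0=E3 v1=E4 (P8)
bar 3: v0=C3 v1=E3 (M3)
bar 4: v0=D3 v1=F3 (m3)
bar 5: v0=C3 v1=A3 (M6)
bar 6: v0=E3 v1=B3 (P5)
bar 7: v0=D3 v1=B3 (M6)
bar 8: v0=E3 v1=E4 (P8)
  R1 @ bar6.0: C3/G3 P5 -> E3/B3 P5 similar
  R7 @ bar7.1: B3->F3 leap 6st
  R7 @ bar7.2: F3->B3 leap 6st
  R2 @ bar8.0: D3/A3 P5 -> E3/E4 P8 similar

No (4 violations)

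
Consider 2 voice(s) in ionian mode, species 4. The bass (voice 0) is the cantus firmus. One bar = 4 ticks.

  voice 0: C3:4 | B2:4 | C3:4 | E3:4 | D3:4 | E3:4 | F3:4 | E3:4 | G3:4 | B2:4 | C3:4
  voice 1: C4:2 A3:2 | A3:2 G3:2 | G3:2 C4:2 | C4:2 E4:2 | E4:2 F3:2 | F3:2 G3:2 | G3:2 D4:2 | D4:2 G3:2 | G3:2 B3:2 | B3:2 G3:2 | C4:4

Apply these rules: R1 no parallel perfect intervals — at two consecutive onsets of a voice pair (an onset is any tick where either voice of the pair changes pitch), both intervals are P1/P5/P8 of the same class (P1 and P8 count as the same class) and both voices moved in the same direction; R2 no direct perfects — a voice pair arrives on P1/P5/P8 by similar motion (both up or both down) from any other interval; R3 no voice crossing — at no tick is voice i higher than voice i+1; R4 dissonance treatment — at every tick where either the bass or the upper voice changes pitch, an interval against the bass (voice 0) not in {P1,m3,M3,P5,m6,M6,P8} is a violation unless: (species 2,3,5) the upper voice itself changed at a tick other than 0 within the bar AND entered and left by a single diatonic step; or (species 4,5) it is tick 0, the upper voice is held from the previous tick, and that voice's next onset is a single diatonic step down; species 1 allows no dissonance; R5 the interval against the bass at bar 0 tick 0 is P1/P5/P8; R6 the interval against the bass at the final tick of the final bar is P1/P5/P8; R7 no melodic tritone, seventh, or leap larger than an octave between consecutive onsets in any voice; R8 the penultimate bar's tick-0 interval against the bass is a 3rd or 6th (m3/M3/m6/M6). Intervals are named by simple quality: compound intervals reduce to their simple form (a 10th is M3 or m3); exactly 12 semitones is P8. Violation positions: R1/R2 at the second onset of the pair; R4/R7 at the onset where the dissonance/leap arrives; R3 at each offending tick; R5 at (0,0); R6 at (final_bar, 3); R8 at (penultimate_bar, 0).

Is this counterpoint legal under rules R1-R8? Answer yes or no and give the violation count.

bar 0: v0=C3 v1=C4 (P8)
bar 1: v0=B2 v1=A3 (m7)
bar 2: v0=C3 v1=G3 (P5)
bar 3: v0=E3 v1=C4 (m6)
bar 4: v0=D3 v1=E4 (M2)
bar 5: v0=E3 v1=F3 (m2)
bar 6: v0=F3 v1=G3 (M2)
bar 7: v0=E3 v1=D4 (m7)
bar 8: v0=G3 v1=G3 (P1)
bar 9: v0=B2 v1=B3 (P8)
bar 10: v0=C3 v1=C4 (P8)
  R4 @ bar4.0: D3/E4 M2 untreated
  R7 @ bar4.2: E4->F3 leap 11st
  R4 @ bar5.0: E3/F3 m2 untreated
  R4 @ bar6.0: F3/G3 M2 untreated
  R4 @ bar7.0: E3/D4 m7 untreated
  R8 @ bar9.0: penult P8 not 3rd/6th
  R2 @ bar10.0: B2/G3 m6 -> C3/C4 P8 similar

No (7 violations)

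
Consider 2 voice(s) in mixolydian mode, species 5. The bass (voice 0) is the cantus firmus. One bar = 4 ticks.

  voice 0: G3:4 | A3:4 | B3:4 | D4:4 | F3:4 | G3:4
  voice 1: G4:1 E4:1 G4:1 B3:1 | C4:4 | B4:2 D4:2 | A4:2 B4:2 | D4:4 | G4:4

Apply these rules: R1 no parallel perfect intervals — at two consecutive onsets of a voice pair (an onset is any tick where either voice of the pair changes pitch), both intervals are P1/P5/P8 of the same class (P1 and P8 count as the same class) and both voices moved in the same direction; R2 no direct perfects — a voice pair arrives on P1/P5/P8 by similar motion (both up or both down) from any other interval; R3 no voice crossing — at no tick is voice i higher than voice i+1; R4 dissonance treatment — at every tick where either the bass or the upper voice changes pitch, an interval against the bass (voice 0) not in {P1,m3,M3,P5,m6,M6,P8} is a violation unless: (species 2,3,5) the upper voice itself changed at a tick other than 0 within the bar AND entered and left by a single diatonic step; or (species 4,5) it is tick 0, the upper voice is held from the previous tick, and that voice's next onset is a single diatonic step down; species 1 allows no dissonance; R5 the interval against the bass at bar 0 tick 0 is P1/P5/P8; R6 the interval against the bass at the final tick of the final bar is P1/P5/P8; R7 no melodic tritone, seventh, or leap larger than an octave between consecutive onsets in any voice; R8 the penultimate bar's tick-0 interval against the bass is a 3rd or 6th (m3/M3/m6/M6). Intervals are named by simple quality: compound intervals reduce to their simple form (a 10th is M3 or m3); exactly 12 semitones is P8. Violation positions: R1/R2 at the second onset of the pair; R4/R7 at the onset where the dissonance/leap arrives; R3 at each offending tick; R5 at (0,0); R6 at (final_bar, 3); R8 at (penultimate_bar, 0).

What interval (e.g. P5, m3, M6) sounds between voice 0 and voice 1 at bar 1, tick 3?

voice 0=A3 voice 1=C4 -> m3

m3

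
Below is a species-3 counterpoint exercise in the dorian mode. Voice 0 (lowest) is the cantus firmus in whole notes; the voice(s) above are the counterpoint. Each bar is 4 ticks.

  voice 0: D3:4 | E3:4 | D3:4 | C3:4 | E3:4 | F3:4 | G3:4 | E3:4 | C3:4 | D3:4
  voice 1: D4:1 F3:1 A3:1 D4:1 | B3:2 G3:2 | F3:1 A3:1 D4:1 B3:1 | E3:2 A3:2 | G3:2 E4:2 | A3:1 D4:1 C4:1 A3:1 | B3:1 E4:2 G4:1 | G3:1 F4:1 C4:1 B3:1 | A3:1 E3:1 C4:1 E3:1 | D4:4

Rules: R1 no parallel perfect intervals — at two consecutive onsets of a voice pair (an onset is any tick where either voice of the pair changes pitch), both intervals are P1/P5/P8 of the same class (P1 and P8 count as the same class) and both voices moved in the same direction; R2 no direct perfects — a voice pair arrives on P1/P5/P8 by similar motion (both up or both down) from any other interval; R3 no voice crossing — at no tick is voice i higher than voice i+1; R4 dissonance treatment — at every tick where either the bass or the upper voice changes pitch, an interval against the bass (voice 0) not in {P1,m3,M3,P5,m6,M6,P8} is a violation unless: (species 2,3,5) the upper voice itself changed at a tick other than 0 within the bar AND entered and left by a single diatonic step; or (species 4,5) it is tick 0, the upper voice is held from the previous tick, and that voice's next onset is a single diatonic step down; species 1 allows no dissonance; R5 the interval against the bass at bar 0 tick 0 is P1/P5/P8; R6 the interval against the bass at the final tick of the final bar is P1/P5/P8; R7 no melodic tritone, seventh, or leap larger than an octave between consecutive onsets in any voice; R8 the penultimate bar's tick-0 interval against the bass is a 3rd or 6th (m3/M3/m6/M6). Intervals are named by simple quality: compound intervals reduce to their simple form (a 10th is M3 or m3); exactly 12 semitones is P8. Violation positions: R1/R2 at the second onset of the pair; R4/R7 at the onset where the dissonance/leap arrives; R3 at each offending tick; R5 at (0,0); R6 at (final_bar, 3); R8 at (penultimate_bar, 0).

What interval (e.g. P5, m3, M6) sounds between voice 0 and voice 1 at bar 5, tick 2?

voice 0=F3 voice 1=C4 -> P5

P5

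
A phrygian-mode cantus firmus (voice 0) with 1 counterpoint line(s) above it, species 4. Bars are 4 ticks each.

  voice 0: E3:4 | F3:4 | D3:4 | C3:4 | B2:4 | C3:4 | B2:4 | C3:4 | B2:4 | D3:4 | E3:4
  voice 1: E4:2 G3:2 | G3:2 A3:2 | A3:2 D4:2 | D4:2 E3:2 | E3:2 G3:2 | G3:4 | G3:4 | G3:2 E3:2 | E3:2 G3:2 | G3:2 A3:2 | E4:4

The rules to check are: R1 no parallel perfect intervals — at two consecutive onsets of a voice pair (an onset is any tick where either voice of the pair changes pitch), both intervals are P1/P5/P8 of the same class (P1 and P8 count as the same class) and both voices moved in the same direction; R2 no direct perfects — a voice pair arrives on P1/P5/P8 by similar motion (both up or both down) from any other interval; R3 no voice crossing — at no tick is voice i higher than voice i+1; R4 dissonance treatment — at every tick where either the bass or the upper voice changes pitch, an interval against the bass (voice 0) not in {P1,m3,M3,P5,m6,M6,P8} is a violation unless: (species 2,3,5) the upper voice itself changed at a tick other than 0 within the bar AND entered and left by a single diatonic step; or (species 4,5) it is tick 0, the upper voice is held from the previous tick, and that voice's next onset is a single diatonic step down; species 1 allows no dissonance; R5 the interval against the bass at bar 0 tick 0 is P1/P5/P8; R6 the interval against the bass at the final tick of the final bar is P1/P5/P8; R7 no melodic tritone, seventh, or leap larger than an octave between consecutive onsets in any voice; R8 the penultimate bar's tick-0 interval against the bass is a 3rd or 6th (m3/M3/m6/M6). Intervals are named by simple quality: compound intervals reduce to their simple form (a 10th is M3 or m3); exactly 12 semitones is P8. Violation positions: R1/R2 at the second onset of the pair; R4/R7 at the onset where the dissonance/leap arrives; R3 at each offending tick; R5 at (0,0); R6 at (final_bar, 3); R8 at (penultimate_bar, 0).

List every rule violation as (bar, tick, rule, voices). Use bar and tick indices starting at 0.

bar 0: v0=E3 v1=E4 downbeat P8
bar 1: v0=F3 v1=G3 downbeat M2
bar 2: v0=D3 v1=A3 downbeat P5
bar 3: v0=C3 v1=D4 downbeat M2
bar 4: v0=B2 v1=E3 downbeat P4
bar 5: v0=C3 v1=G3 downbeat P5
bar 6: v0=B2 v1=G3 downbeat m6
bar 7: v0=C3 v1=G3 downbeat P5
bar 8: v0=B2 v1=E3 downbeat P4
bar 9: v0=D3 v1=G3 downbeat P4
bar 10: v0=E3 v1=E4 downbeat P8
  -> R4 @ bar 1 tick 0 v(0, 1): F3/G3 M2 untreated
  -> R4 @ bar 3 tick 0 v(0, 1): C3/D4 M2 untreated
  -> R7 @ bar 3 tick 2 v(1,): D4->E3 leap 10st
  -> R4 @ bar 4 tick 0 v(0, 1): B2/E3 P4 untreated
  -> R4 @ bar 8 tick 0 v(0, 1): B2/E3 P4 untreated
  -> R4 @ bar 9 tick 0 v(0, 1): D3/G3 P4 untreated
  -> R8 @ bar 9 tick 0 v(0, 1): penult P4 not 3rd/6th
  -> R2 @ bar 10 tick 0 v(0, 1): D3/A3 P5 -> E3/E4 P8 similar

(1, 0, R4, (0, 1))
(3, 0, R4, (0, 1))
(3, 2, R7, (1,))
(4, 0, R4, (0, 1))
(8, 0, R4, (0, 1))
(9, 0, R4, (0, 1))
(9, 0, R8, (0, 1))
(10, 0, R2, (0, 1))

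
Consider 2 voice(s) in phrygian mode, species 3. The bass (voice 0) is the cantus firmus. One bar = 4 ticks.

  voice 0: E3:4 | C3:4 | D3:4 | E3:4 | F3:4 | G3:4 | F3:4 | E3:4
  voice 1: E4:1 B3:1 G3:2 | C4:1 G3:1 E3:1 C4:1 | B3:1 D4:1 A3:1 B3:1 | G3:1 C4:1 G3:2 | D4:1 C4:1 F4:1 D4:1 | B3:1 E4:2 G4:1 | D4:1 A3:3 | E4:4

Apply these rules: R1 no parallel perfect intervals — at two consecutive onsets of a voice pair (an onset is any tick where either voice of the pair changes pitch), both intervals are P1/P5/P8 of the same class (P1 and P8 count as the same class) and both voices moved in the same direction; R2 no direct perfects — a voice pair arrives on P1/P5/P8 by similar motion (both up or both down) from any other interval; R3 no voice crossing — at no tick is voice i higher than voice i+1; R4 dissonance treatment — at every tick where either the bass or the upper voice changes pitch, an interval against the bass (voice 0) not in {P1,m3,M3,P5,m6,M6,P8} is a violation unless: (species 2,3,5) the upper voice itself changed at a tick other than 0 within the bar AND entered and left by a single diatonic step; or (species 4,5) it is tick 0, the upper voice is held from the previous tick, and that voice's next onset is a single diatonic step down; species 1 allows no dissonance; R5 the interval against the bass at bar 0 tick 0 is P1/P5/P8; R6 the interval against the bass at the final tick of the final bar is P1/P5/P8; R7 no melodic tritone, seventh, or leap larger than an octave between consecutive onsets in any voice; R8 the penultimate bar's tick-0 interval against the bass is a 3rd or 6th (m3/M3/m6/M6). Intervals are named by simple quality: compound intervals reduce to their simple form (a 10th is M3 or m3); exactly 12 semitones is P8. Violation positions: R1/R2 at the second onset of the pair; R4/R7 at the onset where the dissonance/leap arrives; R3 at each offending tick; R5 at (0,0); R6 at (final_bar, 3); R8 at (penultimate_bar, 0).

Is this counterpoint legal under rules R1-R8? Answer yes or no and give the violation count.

Yes (0 violations)

bar 0: v0=E3 v1=E4 (P8)
bar 1: v0=C3 v1=C4 (P8)
bar 2: v0=D3 v1=B3 (M6)
bar 3: v0=E3 v1=G3 (m3)
bar 4: v0=F3 v1=D4 (M6)
bar 5: v0=G3 v1=B3 (M3)
bar 6: v0=F3 v1=D4 (M6)
bar 7: v0=E3 v1=E4 (P8)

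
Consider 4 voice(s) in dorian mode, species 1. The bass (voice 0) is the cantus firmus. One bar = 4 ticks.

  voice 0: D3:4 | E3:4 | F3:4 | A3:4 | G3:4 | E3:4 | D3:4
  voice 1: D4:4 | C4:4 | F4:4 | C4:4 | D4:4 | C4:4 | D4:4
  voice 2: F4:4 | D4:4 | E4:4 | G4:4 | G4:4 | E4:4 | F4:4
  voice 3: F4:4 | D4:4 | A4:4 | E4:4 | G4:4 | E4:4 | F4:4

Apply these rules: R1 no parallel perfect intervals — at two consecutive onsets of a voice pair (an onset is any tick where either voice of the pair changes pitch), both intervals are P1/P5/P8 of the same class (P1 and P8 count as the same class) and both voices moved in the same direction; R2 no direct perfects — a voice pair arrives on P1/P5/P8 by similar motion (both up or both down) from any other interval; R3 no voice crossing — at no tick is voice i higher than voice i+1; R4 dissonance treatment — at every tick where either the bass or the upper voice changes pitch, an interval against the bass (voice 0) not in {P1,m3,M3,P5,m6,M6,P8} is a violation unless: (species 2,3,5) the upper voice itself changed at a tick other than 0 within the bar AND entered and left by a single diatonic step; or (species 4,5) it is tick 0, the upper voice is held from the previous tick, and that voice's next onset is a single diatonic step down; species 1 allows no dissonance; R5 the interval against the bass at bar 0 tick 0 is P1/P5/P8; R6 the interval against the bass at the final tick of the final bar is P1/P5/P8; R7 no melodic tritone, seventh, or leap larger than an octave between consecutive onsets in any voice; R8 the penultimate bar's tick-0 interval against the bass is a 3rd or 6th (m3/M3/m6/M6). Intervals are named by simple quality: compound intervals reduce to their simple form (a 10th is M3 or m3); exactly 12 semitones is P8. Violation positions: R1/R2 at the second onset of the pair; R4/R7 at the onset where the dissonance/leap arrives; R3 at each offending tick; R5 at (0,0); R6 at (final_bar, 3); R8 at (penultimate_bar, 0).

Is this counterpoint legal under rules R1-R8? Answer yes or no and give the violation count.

bar 0: v0=D3 v1=D4 v2=F4 v3=F4 (m3)
bar 1: v0=E3 v1=C4 v2=D4 v3=D4 (m7)
bar 2: v0=F3 v1=F4 v2=E4 v3=A4 (M3)
bar 3: v0=A3 v1=C4 v2=G4 v3=E4 (P5)
bar 4: v0=G3 v1=D4 v2=G4 v3=G4 (P8)
bar 5: v0=E3 v1=C4 v2=E4 v3=E4 (P8)
bar 6: v0=D3 v1=D4 v2=F4 v3=F4 (m3)
  R5 @ bar0.0: opens on m3
  R5 @ bar0.0: opens on m3
  R1 @ bar1.0: F4/F4 P1 -> D4/D4 P1 similar
  R4 @ bar1.0: E3/D4 m7 untreated
  R4 @ bar1.0: E3/D4 m7 untreated
  R2 @ bar2.0: E3/C4 m6 -> F3/F4 P8 similar
  R3 @ bar2.0: F4 above E4
  R4 @ bar2.0: F3/E4 M7 untreated
  R3 @ bar2.1: F4 above E4
  R3 @ bar2.2: F4 above E4
  R3 @ bar2.3: F4 above E4
  R3 @ bar3.0: G4 above E4
  R4 @ bar3.0: A3/G4 m7 untreated
  R3 @ bar3.1: G4 above E4
  R3 @ bar3.2: G4 above E4
  R3 @ bar3.3: G4 above E4
  R1 @ bar5.0: G3/G4 P8 -> E3/E4 P8 similar
  R1 @ bar5.0: G3/G4 P8 -> E3/E4 P8 similar
  R1 @ bar5.0: G4/G4 P1 -> E4/E4 P1 similar
  R8 @ bar5.0: penult P8 not 3rd/6th
  R8 @ bar5.0: penult P8 not 3rd/6th
  R1 @ bar6.0: E4/E4 P1 -> F4/F4 P1 similar
  R6 @ bar6.3: closes on m3
  R6 @ bar6.3: closes on m3

No (24 violations)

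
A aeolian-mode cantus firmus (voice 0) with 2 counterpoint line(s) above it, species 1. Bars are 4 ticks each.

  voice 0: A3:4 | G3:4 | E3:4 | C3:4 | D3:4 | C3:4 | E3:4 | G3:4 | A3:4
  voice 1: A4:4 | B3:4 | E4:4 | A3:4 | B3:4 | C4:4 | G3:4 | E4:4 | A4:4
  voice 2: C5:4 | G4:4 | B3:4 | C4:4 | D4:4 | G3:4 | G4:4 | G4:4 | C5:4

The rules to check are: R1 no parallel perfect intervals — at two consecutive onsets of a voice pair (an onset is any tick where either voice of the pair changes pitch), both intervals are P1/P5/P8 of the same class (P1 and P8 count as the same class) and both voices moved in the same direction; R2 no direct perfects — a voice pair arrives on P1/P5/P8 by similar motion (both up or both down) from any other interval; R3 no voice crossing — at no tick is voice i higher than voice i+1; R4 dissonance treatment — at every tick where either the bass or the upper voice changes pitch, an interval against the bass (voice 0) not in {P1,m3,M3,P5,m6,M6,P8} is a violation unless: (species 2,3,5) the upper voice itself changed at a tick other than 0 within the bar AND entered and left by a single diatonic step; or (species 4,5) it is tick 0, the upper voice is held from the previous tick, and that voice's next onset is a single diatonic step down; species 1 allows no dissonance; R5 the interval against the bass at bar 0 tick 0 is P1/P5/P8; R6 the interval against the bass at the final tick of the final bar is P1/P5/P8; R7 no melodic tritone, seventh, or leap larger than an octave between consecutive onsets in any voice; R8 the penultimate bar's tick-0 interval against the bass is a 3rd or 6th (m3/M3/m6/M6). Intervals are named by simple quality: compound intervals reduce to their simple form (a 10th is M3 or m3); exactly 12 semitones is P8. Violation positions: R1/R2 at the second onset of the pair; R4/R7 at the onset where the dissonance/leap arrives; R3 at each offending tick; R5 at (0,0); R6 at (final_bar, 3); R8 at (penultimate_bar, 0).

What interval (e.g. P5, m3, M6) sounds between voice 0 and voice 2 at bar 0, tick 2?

voice 0=A3 voice 2=C5 -> m3

m3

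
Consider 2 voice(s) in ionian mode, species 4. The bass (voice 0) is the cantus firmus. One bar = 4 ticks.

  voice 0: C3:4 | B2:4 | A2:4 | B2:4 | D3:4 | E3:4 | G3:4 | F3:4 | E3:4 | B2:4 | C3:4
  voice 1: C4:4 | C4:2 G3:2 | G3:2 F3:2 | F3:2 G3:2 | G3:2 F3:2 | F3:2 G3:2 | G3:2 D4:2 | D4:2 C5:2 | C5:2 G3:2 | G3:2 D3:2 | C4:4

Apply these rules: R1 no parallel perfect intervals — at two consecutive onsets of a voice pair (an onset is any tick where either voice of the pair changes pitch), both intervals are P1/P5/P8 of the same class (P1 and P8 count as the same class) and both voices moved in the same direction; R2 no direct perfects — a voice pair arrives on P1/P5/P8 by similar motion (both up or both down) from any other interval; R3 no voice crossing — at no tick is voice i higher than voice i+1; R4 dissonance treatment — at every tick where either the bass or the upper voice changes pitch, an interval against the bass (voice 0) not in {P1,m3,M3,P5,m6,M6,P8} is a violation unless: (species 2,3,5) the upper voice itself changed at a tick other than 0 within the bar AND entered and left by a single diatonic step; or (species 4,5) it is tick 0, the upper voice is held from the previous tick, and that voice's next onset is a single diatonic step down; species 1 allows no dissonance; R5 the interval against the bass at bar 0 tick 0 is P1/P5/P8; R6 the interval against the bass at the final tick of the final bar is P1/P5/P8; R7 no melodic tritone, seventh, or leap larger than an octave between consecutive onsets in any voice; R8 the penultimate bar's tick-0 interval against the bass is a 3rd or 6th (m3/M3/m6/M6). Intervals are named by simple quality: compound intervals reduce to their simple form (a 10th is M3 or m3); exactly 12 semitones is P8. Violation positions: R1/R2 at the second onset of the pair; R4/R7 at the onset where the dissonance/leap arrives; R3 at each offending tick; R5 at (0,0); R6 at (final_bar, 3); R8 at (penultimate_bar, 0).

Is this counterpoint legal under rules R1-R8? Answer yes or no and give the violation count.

No (7 violations)

bar 0: v0=C3 v1=C4 (P8)
bar 1: v0=B2 v1=C4 (m2)
bar 2: v0=A2 v1=G3 (m7)
bar 3: v0=B2 v1=F3 (TT)
bar 4: v0=D3 v1=G3 (P4)
bar 5: v0=E3 v1=F3 (m2)
bar 6: v0=G3 v1=G3 (P1)
bar 7: v0=F3 v1=D4 (M6)
bar 8: v0=E3 v1=C5 (m6)
bar 9: v0=B2 v1=G3 (m6)
bar 10: v0=C3 v1=C4 (P8)
  R4 @ bar1.0: B2/C4 m2 untreated
  R4 @ bar3.0: B2/F3 TT untreated
  R4 @ bar5.0: E3/F3 m2 untreated
  R7 @ bar7.2: D4->C5 leap 10st
  R7 @ bar8.2: C5->G3 leap 17st
  R2 @ bar10.0: B2/D3 m3 -> C3/C4 P8 similar
  R7 @ bar10.0: D3->C4 leap 10st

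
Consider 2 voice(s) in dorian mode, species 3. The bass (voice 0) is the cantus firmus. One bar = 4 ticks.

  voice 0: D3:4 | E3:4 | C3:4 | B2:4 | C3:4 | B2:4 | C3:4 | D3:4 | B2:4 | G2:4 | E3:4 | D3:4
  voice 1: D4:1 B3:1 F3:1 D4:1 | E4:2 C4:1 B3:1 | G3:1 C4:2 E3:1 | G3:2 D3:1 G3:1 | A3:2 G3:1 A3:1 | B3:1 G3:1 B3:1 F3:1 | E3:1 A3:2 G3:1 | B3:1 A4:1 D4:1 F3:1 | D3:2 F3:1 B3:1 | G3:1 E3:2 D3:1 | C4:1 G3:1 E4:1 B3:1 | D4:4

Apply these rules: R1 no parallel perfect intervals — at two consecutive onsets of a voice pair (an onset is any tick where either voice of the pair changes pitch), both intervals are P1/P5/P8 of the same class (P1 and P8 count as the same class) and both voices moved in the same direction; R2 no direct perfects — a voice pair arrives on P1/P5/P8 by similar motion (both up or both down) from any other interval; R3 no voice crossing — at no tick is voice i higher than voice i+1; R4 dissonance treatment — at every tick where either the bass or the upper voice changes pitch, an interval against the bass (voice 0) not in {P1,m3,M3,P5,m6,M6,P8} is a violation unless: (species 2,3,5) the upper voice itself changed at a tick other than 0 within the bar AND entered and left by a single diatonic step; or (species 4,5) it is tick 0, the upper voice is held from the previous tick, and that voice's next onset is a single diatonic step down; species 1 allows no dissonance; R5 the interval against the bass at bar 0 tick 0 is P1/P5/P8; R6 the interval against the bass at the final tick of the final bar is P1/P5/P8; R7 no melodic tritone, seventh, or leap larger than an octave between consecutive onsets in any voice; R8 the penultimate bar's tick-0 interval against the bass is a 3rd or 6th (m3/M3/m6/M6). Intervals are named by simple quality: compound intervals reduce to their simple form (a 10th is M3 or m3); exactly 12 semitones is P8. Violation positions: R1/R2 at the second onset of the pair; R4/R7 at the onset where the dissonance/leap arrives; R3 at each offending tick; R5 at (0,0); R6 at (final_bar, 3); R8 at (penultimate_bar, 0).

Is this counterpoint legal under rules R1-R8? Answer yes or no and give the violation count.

No (10 violations)

bar 0: v0=D3 v1=D4 (P8)
bar 1: v0=E3 v1=E4 (P8)
bar 2: v0=C3 v1=G3 (P5)
bar 3: v0=B2 v1=G3 (m6)
bar 4: v0=C3 v1=A3 (M6)
bar 5: v0=B2 v1=B3 (P8)
bar 6: v0=C3 v1=E3 (M3)
bar 7: v0=D3 v1=B3 (M6)
bar 8: v0=B2 v1=D3 (m3)
bar 9: v0=G2 v1=G3 (P8)
bar 10: v0=E3 v1=C4 (m6)
bar 11: v0=D3 v1=D4 (P8)
  R7 @ bar0.2: B3->F3 leap 6st
  R1 @ bar1.0: D3/D4 P8 -> E3/E4 P8 similar
  R1 @ bar2.0: E3/B3 P5 -> C3/G3 P5 similar
  R4 @ bar5.3: B2/F3 TT untreated
  R7 @ bar5.3: B3->F3 leap 6st
  R7 @ bar7.1: B3->A4 leap 10st
  R4 @ bar8.2: B2/F3 TT untreated
  R7 @ bar8.3: F3->B3 leap 6st
  R1 @ bar9.0: B2/B3 P8 -> G2/G3 P8 similar
  R7 @ bar10.0: D3->C4 leap 10st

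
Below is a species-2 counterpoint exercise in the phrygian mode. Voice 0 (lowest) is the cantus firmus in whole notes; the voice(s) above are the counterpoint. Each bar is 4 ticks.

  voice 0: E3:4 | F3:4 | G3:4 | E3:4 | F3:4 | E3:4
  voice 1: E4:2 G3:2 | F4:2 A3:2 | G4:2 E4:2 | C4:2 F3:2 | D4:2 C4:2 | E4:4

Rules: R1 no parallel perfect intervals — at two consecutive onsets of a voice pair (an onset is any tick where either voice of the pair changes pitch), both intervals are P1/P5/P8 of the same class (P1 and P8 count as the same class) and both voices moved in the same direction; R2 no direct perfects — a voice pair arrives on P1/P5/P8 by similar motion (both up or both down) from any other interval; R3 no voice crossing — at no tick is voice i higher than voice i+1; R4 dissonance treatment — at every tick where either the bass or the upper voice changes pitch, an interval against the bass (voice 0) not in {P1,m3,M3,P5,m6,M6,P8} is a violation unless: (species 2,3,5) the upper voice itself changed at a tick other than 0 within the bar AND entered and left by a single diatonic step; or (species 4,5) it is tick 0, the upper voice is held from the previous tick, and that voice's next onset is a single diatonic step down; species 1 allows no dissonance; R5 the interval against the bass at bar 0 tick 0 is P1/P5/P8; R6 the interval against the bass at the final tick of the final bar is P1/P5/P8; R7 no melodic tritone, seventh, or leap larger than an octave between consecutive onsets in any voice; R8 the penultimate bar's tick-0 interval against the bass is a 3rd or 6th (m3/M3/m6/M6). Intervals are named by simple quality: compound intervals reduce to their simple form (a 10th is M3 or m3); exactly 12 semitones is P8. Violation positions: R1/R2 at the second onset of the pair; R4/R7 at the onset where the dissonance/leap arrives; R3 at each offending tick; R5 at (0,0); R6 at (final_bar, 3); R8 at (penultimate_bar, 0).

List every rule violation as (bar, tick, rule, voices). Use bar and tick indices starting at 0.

bar 0: v0=E3 v1=E4 downbeat P8
bar 1: v0=F3 v1=F4 downbeat P8
bar 2: v0=G3 v1=G4 downbeat P8
bar 3: v0=E3 v1=C4 downbeat m6
bar 4: v0=F3 v1=D4 downbeat M6
bar 5: v0=E3 v1=E4 downbeat P8
  -> R2 @ bar 1 tick 0 v(0, 1): E3/G3 m3 -> F3/F4 P8 similar
  -> R7 @ bar 1 tick 0 v(1,): G3->F4 leap 10st
  -> R2 @ bar 2 tick 0 v(0, 1): F3/A3 M3 -> G3/G4 P8 similar
  -> R7 @ bar 2 tick 0 v(1,): A3->G4 leap 10st
  -> R4 @ bar 3 tick 2 v(0, 1): E3/F3 m2 untreated

(1, 0, R2, (0, 1))
(1, 0, R7, (1,))
(2, 0, R2, (0, 1))
(2, 0, R7, (1,))
(3, 2, R4, (0, 1))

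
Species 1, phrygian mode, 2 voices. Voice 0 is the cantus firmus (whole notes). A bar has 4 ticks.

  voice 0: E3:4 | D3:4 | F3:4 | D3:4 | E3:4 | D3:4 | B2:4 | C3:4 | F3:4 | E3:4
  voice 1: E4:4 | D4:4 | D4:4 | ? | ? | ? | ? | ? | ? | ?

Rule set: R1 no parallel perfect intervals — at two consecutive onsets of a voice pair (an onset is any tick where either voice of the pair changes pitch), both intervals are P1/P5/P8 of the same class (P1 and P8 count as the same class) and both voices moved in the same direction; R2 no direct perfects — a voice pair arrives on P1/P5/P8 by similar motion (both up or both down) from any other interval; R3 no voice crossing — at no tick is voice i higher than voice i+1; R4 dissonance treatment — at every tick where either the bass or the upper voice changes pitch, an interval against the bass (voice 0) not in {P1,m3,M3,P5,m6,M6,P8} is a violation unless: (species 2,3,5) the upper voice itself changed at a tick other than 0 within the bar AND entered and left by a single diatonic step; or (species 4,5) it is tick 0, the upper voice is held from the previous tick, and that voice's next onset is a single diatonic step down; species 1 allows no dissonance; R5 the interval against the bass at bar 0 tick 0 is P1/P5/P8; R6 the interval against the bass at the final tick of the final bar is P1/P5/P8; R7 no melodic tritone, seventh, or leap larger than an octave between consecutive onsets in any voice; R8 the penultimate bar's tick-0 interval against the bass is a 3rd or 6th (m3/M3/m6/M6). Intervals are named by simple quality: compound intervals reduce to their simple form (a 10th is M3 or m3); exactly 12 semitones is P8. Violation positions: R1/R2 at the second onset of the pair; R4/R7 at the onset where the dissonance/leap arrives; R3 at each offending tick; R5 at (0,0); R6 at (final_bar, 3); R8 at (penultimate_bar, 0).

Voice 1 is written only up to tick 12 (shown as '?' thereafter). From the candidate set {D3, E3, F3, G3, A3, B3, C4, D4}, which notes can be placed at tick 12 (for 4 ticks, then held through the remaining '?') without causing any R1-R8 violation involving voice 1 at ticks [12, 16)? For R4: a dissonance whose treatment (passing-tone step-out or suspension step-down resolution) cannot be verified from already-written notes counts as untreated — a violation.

D3: violates R2
E3: violates R4,R7
F3: legal
G3: violates R4
A3: violates R2
B3: legal
C4: violates R4
D4: legal

{B3, D4, F3}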